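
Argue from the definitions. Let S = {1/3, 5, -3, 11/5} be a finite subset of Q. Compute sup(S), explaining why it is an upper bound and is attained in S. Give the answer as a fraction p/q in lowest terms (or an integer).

S is finite, so sup(S) = max(S).
Sorted decreasing:
5, 11/5, 1/3, -3
The extremum is 5.
For every x in S, x <= 5. And 5 is in S, so it is attained.
Therefore sup(S) = 5.

5


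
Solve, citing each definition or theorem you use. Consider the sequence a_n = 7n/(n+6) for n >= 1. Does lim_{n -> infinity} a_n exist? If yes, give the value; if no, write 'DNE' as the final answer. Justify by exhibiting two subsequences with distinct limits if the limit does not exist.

Examine the behaviour of a_n along subsequences.
Even-n subsequence a_{2k} = 7(2k)/(2k+6) -> 7. Odd-n subsequence a_{2k+1} = 7(2k+1)/(2k+7) -> 7. Both tend to 7, which suggests the limit is 7; verify directly.
|a_n - 7| = |7n - 7(n+6)| / (n+6) = 42/(n+6) < 42/n for every n >= 1.
Given epsilon > 0, choose a positive integer N > 42/epsilon. Then for all n >= N, |a_n - 7| < 42/n <= 42/N < epsilon.
So by the definition of the limit, lim a_n exists and equals 7.

7


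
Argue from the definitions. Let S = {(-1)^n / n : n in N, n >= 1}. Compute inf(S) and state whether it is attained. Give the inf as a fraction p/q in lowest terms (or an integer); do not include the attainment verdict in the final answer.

Analysis:
- Values: -1, 1/2, -1/3, 1/4, -1/5, ...
- Positive terms (even n): 1/(2+0), 1/(4+0), ... decreasing -> max = 1/2 (n=2).
- Negative terms (odd n): -1/(1+0), -1/(3+0), ... increasing -> min = -1 (n=1).
- So sup = 1/2 (attained at n=2); inf = -1 (attained at n=1).
Conclusion: inf(S) = -1, attained in S.

-1


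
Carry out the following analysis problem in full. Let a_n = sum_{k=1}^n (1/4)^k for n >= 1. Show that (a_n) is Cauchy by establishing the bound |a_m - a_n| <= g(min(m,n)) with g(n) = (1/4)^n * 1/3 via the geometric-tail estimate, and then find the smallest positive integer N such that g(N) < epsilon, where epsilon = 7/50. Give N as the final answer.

For m > n >= 1: |a_m - a_n| = sum_{k=n+1}^m (1/4)^k < sum_{k=n+1}^infinity (1/4)^k = (1/4)^(n+1) / (1 - 1/4) = (1/4)^n * (1/4) * (4/3) = (1/4)^n * 1/3.
So g(n) = (1/4)^n / 3. Since g(n) -> 0, (a_n) is Cauchy.
Now solve g(N) < 7/50: (1/4)^N / 3 < 7/50 <=> 4^N > 1 / (3 * 7/50) = 50/21.
Check powers of 4: 4^0 = 1 <= 50/21, 4^1 = 4 > 50/21.
So the smallest such N is 1. Check: g(1) = 1/(3 * 4) = 1/12 < 7/50.

1


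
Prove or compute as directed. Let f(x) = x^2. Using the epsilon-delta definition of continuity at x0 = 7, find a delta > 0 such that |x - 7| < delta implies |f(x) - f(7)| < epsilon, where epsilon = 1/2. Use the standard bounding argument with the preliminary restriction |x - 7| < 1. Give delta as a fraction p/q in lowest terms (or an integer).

Factor: |x^2 - (7)^2| = |x - 7| * |x + 7|.
Impose |x - 7| < 1 first. Then |x + 7| = |(x - 7) + 2*(7)| <= |x - 7| + 2*|7| < 1 + 14 = 15.
So |x^2 - (7)^2| < delta * 15.
We need delta * 15 <= 1/2, i.e. delta <= 1/2/15 = 1/30.
Since 1/30 < 1, this is tighter than 1; take delta = 1/30.
So delta = 1/30 works.

1/30


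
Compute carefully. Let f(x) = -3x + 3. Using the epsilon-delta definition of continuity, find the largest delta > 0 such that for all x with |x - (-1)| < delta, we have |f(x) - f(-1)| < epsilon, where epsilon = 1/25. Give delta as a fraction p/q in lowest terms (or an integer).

We compute f(-1) = -3*(-1) + 3 = 6.
|f(x) - f(-1)| = |-3x + 3 - (6)| = |-3(x - (-1))| = 3|x - (-1)|.
We need 3|x - (-1)| < 1/25, i.e. |x - (-1)| < 1/25 / 3 = 1/75.
So any delta <= 1/75 works. Conversely, if delta > 1/75, then x = -1 + 1/75 satisfies |x - (-1)| = 1/75 < delta but |f(x) - f(-1)| = 3 * 1/75 = 1/25, which is not < 1/25; so no larger delta works.
Hence the largest such delta is 1/75.

1/75


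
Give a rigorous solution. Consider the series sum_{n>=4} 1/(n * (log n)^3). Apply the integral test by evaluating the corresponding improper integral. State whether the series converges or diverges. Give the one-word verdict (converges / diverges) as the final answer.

Let f(x) = 1/(x*log(x)^3). Then f is positive, continuous, and decreasing on [4, infinity), so the integral test applies.
Compute the improper integral int_{4}^infinity f(x) dx:
  antiderivative F(x) = -1/(2*log(x)^2).
  F(x) -> 0 as x -> infinity.  int = 0 - F(4) = 1/(2*log(4)^2) < infinity. By the integral test, the series converges.

converges


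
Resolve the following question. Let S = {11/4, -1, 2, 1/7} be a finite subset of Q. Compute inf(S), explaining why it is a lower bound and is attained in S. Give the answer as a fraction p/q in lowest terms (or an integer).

S is finite, so inf(S) = min(S).
Sorted increasing:
-1, 1/7, 2, 11/4
The extremum is -1.
For every x in S, x >= -1. And -1 is in S, so it is attained.
Therefore inf(S) = -1.

-1


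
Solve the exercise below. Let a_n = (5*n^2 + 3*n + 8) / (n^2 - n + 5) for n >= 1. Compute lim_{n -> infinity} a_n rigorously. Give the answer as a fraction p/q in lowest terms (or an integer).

Divide numerator and denominator by n^2, the highest power:
numerator / n^2 = 5 + 3/n + 8/n^2
denominator / n^2 = 1 - 1/n + 5/n^2
As n -> infinity, all terms of the form c/n^k (k >= 1) tend to 0.
So numerator / n^2 -> 5 and denominator / n^2 -> 1.
Therefore lim a_n = 5.

5


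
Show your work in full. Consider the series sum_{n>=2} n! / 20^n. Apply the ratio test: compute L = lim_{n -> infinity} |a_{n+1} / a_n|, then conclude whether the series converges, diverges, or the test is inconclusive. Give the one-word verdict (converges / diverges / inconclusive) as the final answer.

Let a_n denote the general term. Form the ratio a_{n+1}/a_n and simplify:
a_{n+1}/a_n = n/20 + 1/20
Take the limit as n -> infinity: L = infinity.
Since L = infinity > 1 (or L = infinity), the ratio test implies the series diverges.

diverges


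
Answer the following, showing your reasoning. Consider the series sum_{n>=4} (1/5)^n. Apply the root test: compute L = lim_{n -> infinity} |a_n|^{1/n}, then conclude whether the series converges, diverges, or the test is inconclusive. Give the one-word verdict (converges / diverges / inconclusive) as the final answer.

Let a_n denote the general term. Form |a_n|^(1/n) and simplify:
|a_n|^(1/n) = 1/5
Take the limit as n -> infinity: L = 1/5.
Since L = 1/5 < 1, the root test implies convergence.

converges


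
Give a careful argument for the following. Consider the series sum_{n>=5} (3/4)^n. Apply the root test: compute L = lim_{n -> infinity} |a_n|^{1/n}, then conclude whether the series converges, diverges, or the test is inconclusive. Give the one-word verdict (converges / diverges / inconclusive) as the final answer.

Let a_n denote the general term. Form |a_n|^(1/n) and simplify:
|a_n|^(1/n) = 3/4
Take the limit as n -> infinity: L = 3/4.
Since L = 3/4 < 1, the root test implies convergence.

converges


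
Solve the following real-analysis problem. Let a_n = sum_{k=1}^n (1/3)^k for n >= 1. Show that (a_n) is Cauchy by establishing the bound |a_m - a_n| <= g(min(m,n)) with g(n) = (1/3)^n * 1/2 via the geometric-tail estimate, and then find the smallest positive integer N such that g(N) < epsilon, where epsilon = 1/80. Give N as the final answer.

For m > n >= 1: |a_m - a_n| = sum_{k=n+1}^m (1/3)^k < sum_{k=n+1}^infinity (1/3)^k = (1/3)^(n+1) / (1 - 1/3) = (1/3)^n * (1/3) * (3/2) = (1/3)^n * 1/2.
So g(n) = (1/3)^n / 2. Since g(n) -> 0, (a_n) is Cauchy.
Now solve g(N) < 1/80: (1/3)^N / 2 < 1/80 <=> 3^N > 1 / (2 * 1/80) = 40.
Check powers of 3: 3^3 = 27 <= 40, 3^4 = 81 > 40.
So the smallest such N is 4. Check: g(4) = 1/(2 * 81) = 1/162 < 1/80.

4


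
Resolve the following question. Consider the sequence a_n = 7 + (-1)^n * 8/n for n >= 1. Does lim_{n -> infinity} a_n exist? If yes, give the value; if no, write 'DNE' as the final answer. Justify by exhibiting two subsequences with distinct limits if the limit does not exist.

Examine the behaviour of a_n along subsequences.
Even-n subsequence a_{2k} = 7 + 8/(2k) -> 7. Odd-n subsequence a_{2k+1} = 7 - 8/(2k+1) -> 7. Both tend to 7, which suggests the limit is 7; verify directly.
|a_n - 7| = |(-1)^n * 8/n| = 8/n for every n >= 1.
Given epsilon > 0, choose a positive integer N > 8/epsilon. Then for all n >= N, |a_n - 7| = 8/n <= 8/N < epsilon.
So by the definition of the limit, lim a_n exists and equals 7.

7


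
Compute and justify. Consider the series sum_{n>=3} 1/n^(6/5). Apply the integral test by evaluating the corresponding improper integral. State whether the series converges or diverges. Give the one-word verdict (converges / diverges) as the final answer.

Let f(x) = x^(-6/5). Then f is positive, continuous, and decreasing on [3, infinity), so the integral test applies.
Compute the improper integral int_{3}^infinity f(x) dx:
  antiderivative F(x) = -5/x^(1/5).
  As x -> infinity, F(x) -> 0 (since p = 6/5 > 1).
  So int = F(infinity) - F(3) = 0 - (-5*3^(4/5)/3) = 5*3^(4/5)/3.
  Finite, so by the integral test, the series converges.

converges


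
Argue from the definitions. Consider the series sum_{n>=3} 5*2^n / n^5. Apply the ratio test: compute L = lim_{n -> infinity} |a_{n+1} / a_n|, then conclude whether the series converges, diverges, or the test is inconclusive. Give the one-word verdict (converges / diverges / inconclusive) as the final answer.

Let a_n denote the general term. Form the ratio a_{n+1}/a_n and simplify:
a_{n+1}/a_n = 2*n^5/(n + 1)^5
Take the limit as n -> infinity: L = 2.
Since L = 2 > 1 (or L = infinity), the ratio test implies the series diverges.

diverges


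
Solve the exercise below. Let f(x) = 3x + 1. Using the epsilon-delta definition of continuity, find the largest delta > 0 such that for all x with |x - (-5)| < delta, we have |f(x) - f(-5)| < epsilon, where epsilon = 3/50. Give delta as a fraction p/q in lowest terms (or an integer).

We compute f(-5) = 3*(-5) + 1 = -14.
|f(x) - f(-5)| = |3x + 1 - (-14)| = |3(x - (-5))| = 3|x - (-5)|.
We need 3|x - (-5)| < 3/50, i.e. |x - (-5)| < 3/50 / 3 = 1/50.
So any delta <= 1/50 works. Conversely, if delta > 1/50, then x = -5 + 1/50 satisfies |x - (-5)| = 1/50 < delta but |f(x) - f(-5)| = 3 * 1/50 = 3/50, which is not < 3/50; so no larger delta works.
Hence the largest such delta is 1/50.

1/50


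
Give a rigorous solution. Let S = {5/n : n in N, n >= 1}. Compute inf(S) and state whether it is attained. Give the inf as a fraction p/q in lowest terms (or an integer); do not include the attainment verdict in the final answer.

Analysis:
- Values: 5, 5/2, 5/3, 5/4, ... strictly decreasing.
- The maximum is 5 (n=1); sup = 5 (attained).
- The set is bounded below by 0; 5/n -> 0 so 0 is the greatest lower bound.
- 0 is not in the set, so inf = 0 is not attained.
Conclusion: inf(S) = 0, not attained in S.

0


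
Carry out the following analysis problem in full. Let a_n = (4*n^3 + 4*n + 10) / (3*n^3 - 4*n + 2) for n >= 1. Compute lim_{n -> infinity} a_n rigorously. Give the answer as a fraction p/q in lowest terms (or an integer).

Divide numerator and denominator by n^3, the highest power:
numerator / n^3 = 4 + 4/n^2 + 10/n^3
denominator / n^3 = 3 - 4/n^2 + 2/n^3
As n -> infinity, all terms of the form c/n^k (k >= 1) tend to 0.
So numerator / n^3 -> 4 and denominator / n^3 -> 3.
Therefore lim a_n = 4/3.

4/3


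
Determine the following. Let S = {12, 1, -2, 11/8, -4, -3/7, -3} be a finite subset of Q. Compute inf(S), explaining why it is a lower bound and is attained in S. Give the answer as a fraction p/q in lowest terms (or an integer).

S is finite, so inf(S) = min(S).
Sorted increasing:
-4, -3, -2, -3/7, 1, 11/8, 12
The extremum is -4.
For every x in S, x >= -4. And -4 is in S, so it is attained.
Therefore inf(S) = -4.

-4


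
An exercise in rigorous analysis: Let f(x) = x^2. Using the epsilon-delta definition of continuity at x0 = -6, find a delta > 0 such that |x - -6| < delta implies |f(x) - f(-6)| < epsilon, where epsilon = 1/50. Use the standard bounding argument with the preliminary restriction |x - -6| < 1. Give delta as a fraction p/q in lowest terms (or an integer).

Factor: |x^2 - (-6)^2| = |x - -6| * |x + -6|.
Impose |x - -6| < 1 first. Then |x + -6| = |(x - -6) + 2*(-6)| <= |x - -6| + 2*|-6| < 1 + 12 = 13.
So |x^2 - (-6)^2| < delta * 13.
We need delta * 13 <= 1/50, i.e. delta <= 1/50/13 = 1/650.
Since 1/650 < 1, this is tighter than 1; take delta = 1/650.
So delta = 1/650 works.

1/650


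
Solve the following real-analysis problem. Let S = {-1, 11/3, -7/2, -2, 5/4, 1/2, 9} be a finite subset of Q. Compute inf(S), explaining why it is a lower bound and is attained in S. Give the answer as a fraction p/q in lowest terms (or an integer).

S is finite, so inf(S) = min(S).
Sorted increasing:
-7/2, -2, -1, 1/2, 5/4, 11/3, 9
The extremum is -7/2.
For every x in S, x >= -7/2. And -7/2 is in S, so it is attained.
Therefore inf(S) = -7/2.

-7/2


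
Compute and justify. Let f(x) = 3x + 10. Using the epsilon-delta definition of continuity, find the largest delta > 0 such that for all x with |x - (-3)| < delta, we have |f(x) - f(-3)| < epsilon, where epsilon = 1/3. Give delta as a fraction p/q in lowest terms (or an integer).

We compute f(-3) = 3*(-3) + 10 = 1.
|f(x) - f(-3)| = |3x + 10 - (1)| = |3(x - (-3))| = 3|x - (-3)|.
We need 3|x - (-3)| < 1/3, i.e. |x - (-3)| < 1/3 / 3 = 1/9.
So any delta <= 1/9 works. Conversely, if delta > 1/9, then x = -3 + 1/9 satisfies |x - (-3)| = 1/9 < delta but |f(x) - f(-3)| = 3 * 1/9 = 1/3, which is not < 1/3; so no larger delta works.
Hence the largest such delta is 1/9.

1/9


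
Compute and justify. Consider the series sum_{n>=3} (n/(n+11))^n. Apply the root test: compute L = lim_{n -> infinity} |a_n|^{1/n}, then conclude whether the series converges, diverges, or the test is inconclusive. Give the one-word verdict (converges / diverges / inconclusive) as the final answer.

Let a_n denote the general term. Form |a_n|^(1/n) and simplify:
|a_n|^(1/n) = n/(n + 11)
Take the limit as n -> infinity: L = 1.
Since L = 1, the root test is inconclusive. (In fact a_n = (n/(n+11))^n -> e^(-11) != 0, so the nth-term test shows divergence; but the root test itself gives no conclusion.)

inconclusive


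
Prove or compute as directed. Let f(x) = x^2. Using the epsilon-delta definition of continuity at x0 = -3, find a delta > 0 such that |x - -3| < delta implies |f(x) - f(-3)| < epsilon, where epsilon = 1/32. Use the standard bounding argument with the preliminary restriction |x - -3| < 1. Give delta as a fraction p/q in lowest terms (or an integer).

Factor: |x^2 - (-3)^2| = |x - -3| * |x + -3|.
Impose |x - -3| < 1 first. Then |x + -3| = |(x - -3) + 2*(-3)| <= |x - -3| + 2*|-3| < 1 + 6 = 7.
So |x^2 - (-3)^2| < delta * 7.
We need delta * 7 <= 1/32, i.e. delta <= 1/32/7 = 1/224.
Since 1/224 < 1, this is tighter than 1; take delta = 1/224.
So delta = 1/224 works.

1/224


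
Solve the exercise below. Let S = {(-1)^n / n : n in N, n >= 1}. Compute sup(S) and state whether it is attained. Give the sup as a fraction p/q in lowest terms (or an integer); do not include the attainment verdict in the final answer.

Analysis:
- Values: -1, 1/2, -1/3, 1/4, -1/5, ...
- Positive terms (even n): 1/(2+0), 1/(4+0), ... decreasing -> max = 1/2 (n=2).
- Negative terms (odd n): -1/(1+0), -1/(3+0), ... increasing -> min = -1 (n=1).
- So sup = 1/2 (attained at n=2); inf = -1 (attained at n=1).
Conclusion: sup(S) = 1/2, attained in S.

1/2


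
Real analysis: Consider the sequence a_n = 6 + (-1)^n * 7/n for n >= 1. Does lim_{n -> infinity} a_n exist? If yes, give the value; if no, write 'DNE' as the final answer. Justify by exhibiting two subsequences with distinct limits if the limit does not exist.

Examine the behaviour of a_n along subsequences.
Even-n subsequence a_{2k} = 6 + 7/(2k) -> 6. Odd-n subsequence a_{2k+1} = 6 - 7/(2k+1) -> 6. Both tend to 6, which suggests the limit is 6; verify directly.
|a_n - 6| = |(-1)^n * 7/n| = 7/n for every n >= 1.
Given epsilon > 0, choose a positive integer N > 7/epsilon. Then for all n >= N, |a_n - 6| = 7/n <= 7/N < epsilon.
So by the definition of the limit, lim a_n exists and equals 6.

6


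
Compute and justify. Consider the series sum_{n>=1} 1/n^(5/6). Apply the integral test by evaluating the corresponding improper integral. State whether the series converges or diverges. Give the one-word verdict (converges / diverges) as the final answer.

Let f(x) = x^(-5/6). Then f is positive, continuous, and decreasing on [1, infinity), so the integral test applies.
Compute the improper integral int_{1}^infinity f(x) dx:
  antiderivative F(x) = 6*x^(1/6).
  As x -> infinity, F(x) -> infinity (since p = 5/6 < 1).
  So the integral diverges. By the integral test, the series diverges.

diverges


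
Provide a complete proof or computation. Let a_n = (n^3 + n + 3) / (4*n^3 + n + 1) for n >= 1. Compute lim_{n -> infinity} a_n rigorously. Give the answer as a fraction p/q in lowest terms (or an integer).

Divide numerator and denominator by n^3, the highest power:
numerator / n^3 = 1 + n^(-2) + 3/n^3
denominator / n^3 = 4 + n^(-2) + n^(-3)
As n -> infinity, all terms of the form c/n^k (k >= 1) tend to 0.
So numerator / n^3 -> 1 and denominator / n^3 -> 4.
Therefore lim a_n = 1/4.

1/4


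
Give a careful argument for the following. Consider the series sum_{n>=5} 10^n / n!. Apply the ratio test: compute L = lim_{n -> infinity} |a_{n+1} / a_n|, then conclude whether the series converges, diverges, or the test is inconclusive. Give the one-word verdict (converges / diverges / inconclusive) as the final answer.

Let a_n denote the general term. Form the ratio a_{n+1}/a_n and simplify:
a_{n+1}/a_n = 10/(n + 1)
Take the limit as n -> infinity: L = 0.
Since L = 0 < 1, the ratio test implies the series converges.

converges


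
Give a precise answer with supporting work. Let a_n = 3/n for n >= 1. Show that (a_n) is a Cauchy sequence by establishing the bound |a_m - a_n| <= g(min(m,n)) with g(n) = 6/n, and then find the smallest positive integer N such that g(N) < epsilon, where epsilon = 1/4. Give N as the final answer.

For any m, n >= 1, by the triangle inequality:
|a_m - a_n| = |3/m - 3/n| <= 3*1/m + 3*1/n <= 6/min(m,n).
So g(n) = 6/n bounds the Cauchy difference. Since g(n) -> 0, (a_n) is Cauchy.
Now solve g(N) < 1/4: 6/N < 1/4 <=> N > 6 / (1/4) = 24.
The smallest integer strictly greater than 24 is N = 25.
Check: g(25) = 6/25 = 6/25 < 1/4; g(24) = 1/4 >= 1/4. So N = 25.

25


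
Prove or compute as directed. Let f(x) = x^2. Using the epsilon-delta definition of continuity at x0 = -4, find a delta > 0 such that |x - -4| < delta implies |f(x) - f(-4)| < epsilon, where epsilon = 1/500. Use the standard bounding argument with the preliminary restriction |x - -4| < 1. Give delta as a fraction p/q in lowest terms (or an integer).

Factor: |x^2 - (-4)^2| = |x - -4| * |x + -4|.
Impose |x - -4| < 1 first. Then |x + -4| = |(x - -4) + 2*(-4)| <= |x - -4| + 2*|-4| < 1 + 8 = 9.
So |x^2 - (-4)^2| < delta * 9.
We need delta * 9 <= 1/500, i.e. delta <= 1/500/9 = 1/4500.
Since 1/4500 < 1, this is tighter than 1; take delta = 1/4500.
So delta = 1/4500 works.

1/4500


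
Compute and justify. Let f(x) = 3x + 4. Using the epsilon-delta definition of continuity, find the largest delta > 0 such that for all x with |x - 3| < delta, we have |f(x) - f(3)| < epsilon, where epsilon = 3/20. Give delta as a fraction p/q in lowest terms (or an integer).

We compute f(3) = 3*(3) + 4 = 13.
|f(x) - f(3)| = |3x + 4 - (13)| = |3(x - 3)| = 3|x - 3|.
We need 3|x - 3| < 3/20, i.e. |x - 3| < 3/20 / 3 = 1/20.
So any delta <= 1/20 works. Conversely, if delta > 1/20, then x = 3 + 1/20 satisfies |x - 3| = 1/20 < delta but |f(x) - f(3)| = 3 * 1/20 = 3/20, which is not < 3/20; so no larger delta works.
Hence the largest such delta is 1/20.

1/20


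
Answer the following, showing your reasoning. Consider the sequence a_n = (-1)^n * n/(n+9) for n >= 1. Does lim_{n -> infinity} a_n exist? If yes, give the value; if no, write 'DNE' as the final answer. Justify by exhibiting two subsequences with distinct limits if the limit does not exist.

Examine the behaviour of a_n along subsequences.
a_{2k} = 2k/(2k+9) -> 1. a_{2k+1} = -(2k+1)/(2k+10) -> -1.
Since these two subsequential limits are 1 and -1, distinct, the full sequence cannot converge (a convergent sequence has all subsequences tending to the same limit). So lim a_n does not exist.

DNE


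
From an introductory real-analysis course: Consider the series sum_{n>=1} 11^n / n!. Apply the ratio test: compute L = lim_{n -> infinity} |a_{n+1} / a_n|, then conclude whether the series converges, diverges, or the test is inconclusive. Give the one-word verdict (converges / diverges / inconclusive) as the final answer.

Let a_n denote the general term. Form the ratio a_{n+1}/a_n and simplify:
a_{n+1}/a_n = 11/(n + 1)
Take the limit as n -> infinity: L = 0.
Since L = 0 < 1, the ratio test implies the series converges.

converges


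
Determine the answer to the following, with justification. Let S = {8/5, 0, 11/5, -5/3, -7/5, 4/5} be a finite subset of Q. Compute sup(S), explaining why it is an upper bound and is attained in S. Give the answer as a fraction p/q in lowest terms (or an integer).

S is finite, so sup(S) = max(S).
Sorted decreasing:
11/5, 8/5, 4/5, 0, -7/5, -5/3
The extremum is 11/5.
For every x in S, x <= 11/5. And 11/5 is in S, so it is attained.
Therefore sup(S) = 11/5.

11/5


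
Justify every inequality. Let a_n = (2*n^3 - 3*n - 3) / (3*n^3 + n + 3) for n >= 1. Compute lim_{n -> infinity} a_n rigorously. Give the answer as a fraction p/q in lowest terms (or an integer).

Divide numerator and denominator by n^3, the highest power:
numerator / n^3 = 2 - 3/n^2 - 3/n^3
denominator / n^3 = 3 + n^(-2) + 3/n^3
As n -> infinity, all terms of the form c/n^k (k >= 1) tend to 0.
So numerator / n^3 -> 2 and denominator / n^3 -> 3.
Therefore lim a_n = 2/3.

2/3


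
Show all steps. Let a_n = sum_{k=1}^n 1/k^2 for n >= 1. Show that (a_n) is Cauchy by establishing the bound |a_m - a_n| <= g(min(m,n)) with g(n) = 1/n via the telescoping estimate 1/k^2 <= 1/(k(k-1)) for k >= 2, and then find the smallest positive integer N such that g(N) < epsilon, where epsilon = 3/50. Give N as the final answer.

For m > n >= 1: |a_m - a_n| = sum_{k=n+1}^m 1/k^2.
Use 1/k^2 <= 1/(k(k-1)) = 1/(k-1) - 1/k for k >= 2:
sum_{k=n+1}^m 1/k^2 <= sum_{k=n+1}^m (1/(k-1) - 1/k) = 1/n - 1/m <= 1/n.
By symmetry the same bound holds with n,m swapped, so |a_m - a_n| <= 1/min(m,n) = g(min(m,n)). Since g(n) -> 0, (a_n) is Cauchy.
Now solve g(N) < 3/50: 1/N < 3/50 <=> N > 1/(3/50) = 50/3.
The smallest integer strictly greater than 50/3 is N = 17.
Check: g(17) = 1/17 < 3/50; g(16) = 1/16 >= 3/50. So N = 17.

17


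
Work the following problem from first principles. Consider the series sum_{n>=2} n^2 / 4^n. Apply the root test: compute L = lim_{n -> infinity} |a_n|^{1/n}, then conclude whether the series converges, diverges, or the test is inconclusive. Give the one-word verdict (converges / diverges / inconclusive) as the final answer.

Let a_n denote the general term. Form |a_n|^(1/n) and simplify:
|a_n|^(1/n) = n^(2/n)/4
Take the limit as n -> infinity: L = 1/4.
Since L = 1/4 < 1, the root test implies convergence.

converges


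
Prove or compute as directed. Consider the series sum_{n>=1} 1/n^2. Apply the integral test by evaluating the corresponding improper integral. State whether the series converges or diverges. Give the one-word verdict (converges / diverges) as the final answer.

Let f(x) = x^(-2). Then f is positive, continuous, and decreasing on [1, infinity), so the integral test applies.
Compute the improper integral int_{1}^infinity f(x) dx:
  antiderivative F(x) = -1/x.
  As x -> infinity, F(x) -> 0 (since p = 2 > 1).
  So int = F(infinity) - F(1) = 0 - (-1) = 1.
  Finite, so by the integral test, the series converges.

converges


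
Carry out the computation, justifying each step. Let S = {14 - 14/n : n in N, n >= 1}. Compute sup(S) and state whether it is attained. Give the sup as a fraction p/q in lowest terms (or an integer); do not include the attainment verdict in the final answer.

Analysis:
- Values: 0, 7, 28/3, 21/2, ... strictly increasing.
- Minimum is 0 (n=1); inf = 0 (attained).
- 14 - 14/n -> 14 from below; sup = 14, not attained.
Conclusion: sup(S) = 14, not attained in S.

14


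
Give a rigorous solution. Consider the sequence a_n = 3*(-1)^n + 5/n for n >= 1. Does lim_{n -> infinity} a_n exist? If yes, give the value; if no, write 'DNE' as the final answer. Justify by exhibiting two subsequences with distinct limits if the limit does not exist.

Examine the behaviour of a_n along subsequences.
a_{2k} = 3 + 5/(2k) -> 3. a_{2k+1} = -3 + 5/(2k+1) -> -3.
Since these two subsequential limits are 3 and -3, distinct, the full sequence cannot converge (a convergent sequence has all subsequences tending to the same limit). So lim a_n does not exist.

DNE


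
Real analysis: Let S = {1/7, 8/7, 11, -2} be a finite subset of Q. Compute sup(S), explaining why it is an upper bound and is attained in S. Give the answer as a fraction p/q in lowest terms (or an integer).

S is finite, so sup(S) = max(S).
Sorted decreasing:
11, 8/7, 1/7, -2
The extremum is 11.
For every x in S, x <= 11. And 11 is in S, so it is attained.
Therefore sup(S) = 11.

11


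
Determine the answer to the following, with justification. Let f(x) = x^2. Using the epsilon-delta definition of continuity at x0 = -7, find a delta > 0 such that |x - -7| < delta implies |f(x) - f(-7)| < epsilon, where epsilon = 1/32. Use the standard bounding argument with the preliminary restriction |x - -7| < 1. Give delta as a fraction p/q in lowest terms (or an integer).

Factor: |x^2 - (-7)^2| = |x - -7| * |x + -7|.
Impose |x - -7| < 1 first. Then |x + -7| = |(x - -7) + 2*(-7)| <= |x - -7| + 2*|-7| < 1 + 14 = 15.
So |x^2 - (-7)^2| < delta * 15.
We need delta * 15 <= 1/32, i.e. delta <= 1/32/15 = 1/480.
Since 1/480 < 1, this is tighter than 1; take delta = 1/480.
So delta = 1/480 works.

1/480


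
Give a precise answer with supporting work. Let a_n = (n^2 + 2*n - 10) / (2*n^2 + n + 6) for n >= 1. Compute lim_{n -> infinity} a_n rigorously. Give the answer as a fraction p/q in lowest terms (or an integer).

Divide numerator and denominator by n^2, the highest power:
numerator / n^2 = 1 + 2/n - 10/n^2
denominator / n^2 = 2 + 1/n + 6/n^2
As n -> infinity, all terms of the form c/n^k (k >= 1) tend to 0.
So numerator / n^2 -> 1 and denominator / n^2 -> 2.
Therefore lim a_n = 1/2.

1/2


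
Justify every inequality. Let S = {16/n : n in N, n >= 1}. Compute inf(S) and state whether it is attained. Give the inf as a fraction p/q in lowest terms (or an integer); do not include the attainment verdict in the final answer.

Analysis:
- Values: 16, 8, 16/3, 4, ... strictly decreasing.
- The maximum is 16 (n=1); sup = 16 (attained).
- The set is bounded below by 0; 16/n -> 0 so 0 is the greatest lower bound.
- 0 is not in the set, so inf = 0 is not attained.
Conclusion: inf(S) = 0, not attained in S.

0


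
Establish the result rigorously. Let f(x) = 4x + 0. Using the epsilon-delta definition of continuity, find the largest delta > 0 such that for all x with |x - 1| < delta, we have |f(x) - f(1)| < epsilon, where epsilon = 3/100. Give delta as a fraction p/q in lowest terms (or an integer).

We compute f(1) = 4*(1) + 0 = 4.
|f(x) - f(1)| = |4x + 0 - (4)| = |4(x - 1)| = 4|x - 1|.
We need 4|x - 1| < 3/100, i.e. |x - 1| < 3/100 / 4 = 3/400.
So any delta <= 3/400 works. Conversely, if delta > 3/400, then x = 1 + 3/400 satisfies |x - 1| = 3/400 < delta but |f(x) - f(1)| = 4 * 3/400 = 3/100, which is not < 3/100; so no larger delta works.
Hence the largest such delta is 3/400.

3/400


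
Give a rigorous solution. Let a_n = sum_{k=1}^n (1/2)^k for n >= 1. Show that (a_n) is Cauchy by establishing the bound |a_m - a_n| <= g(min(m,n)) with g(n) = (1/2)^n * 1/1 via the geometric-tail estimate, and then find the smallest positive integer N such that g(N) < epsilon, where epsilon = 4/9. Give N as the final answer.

For m > n >= 1: |a_m - a_n| = sum_{k=n+1}^m (1/2)^k < sum_{k=n+1}^infinity (1/2)^k = (1/2)^(n+1) / (1 - 1/2) = (1/2)^n * (1/2) * (2/1) = (1/2)^n * 1/1.
So g(n) = (1/2)^n / 1. Since g(n) -> 0, (a_n) is Cauchy.
Now solve g(N) < 4/9: (1/2)^N / 1 < 4/9 <=> 2^N > 1 / (1 * 4/9) = 9/4.
Check powers of 2: 2^1 = 2 <= 9/4, 2^2 = 4 > 9/4.
So the smallest such N is 2. Check: g(2) = 1/(1 * 4) = 1/4 < 4/9.

2


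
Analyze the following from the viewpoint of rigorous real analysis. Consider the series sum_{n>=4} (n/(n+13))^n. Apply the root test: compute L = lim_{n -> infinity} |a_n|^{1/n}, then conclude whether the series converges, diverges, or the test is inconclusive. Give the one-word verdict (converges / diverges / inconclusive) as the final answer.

Let a_n denote the general term. Form |a_n|^(1/n) and simplify:
|a_n|^(1/n) = n/(n + 13)
Take the limit as n -> infinity: L = 1.
Since L = 1, the root test is inconclusive. (In fact a_n = (n/(n+13))^n -> e^(-13) != 0, so the nth-term test shows divergence; but the root test itself gives no conclusion.)

inconclusive


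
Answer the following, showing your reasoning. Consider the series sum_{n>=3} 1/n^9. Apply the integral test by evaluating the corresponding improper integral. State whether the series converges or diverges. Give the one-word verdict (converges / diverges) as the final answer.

Let f(x) = x^(-9). Then f is positive, continuous, and decreasing on [3, infinity), so the integral test applies.
Compute the improper integral int_{3}^infinity f(x) dx:
  antiderivative F(x) = -1/(8*x^8).
  As x -> infinity, F(x) -> 0 (since p = 9 > 1).
  So int = F(infinity) - F(3) = 0 - (-1/52488) = 1/52488.
  Finite, so by the integral test, the series converges.

converges


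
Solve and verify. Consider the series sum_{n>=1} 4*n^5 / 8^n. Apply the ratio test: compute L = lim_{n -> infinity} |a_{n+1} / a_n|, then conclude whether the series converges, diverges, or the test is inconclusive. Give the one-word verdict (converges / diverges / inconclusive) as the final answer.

Let a_n denote the general term. Form the ratio a_{n+1}/a_n and simplify:
a_{n+1}/a_n = (n + 1)^5/(8*n^5)
Take the limit as n -> infinity: L = 1/8.
Since L = 1/8 < 1, the ratio test implies the series converges.

converges


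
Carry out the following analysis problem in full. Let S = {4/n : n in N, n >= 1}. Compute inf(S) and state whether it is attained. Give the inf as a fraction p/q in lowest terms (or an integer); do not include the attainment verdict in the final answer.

Analysis:
- Values: 4, 2, 4/3, 1, ... strictly decreasing.
- The maximum is 4 (n=1); sup = 4 (attained).
- The set is bounded below by 0; 4/n -> 0 so 0 is the greatest lower bound.
- 0 is not in the set, so inf = 0 is not attained.
Conclusion: inf(S) = 0, not attained in S.

0


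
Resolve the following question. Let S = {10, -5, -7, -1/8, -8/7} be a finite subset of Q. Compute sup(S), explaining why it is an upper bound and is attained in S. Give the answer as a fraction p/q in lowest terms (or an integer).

S is finite, so sup(S) = max(S).
Sorted decreasing:
10, -1/8, -8/7, -5, -7
The extremum is 10.
For every x in S, x <= 10. And 10 is in S, so it is attained.
Therefore sup(S) = 10.

10


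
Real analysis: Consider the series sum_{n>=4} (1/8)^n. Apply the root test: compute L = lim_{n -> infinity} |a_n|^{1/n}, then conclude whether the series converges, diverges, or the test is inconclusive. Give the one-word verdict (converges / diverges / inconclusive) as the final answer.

Let a_n denote the general term. Form |a_n|^(1/n) and simplify:
|a_n|^(1/n) = 1/8
Take the limit as n -> infinity: L = 1/8.
Since L = 1/8 < 1, the root test implies convergence.

converges


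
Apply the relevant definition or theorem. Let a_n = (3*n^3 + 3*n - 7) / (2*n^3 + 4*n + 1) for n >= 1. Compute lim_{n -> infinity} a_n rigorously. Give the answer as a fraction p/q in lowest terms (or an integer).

Divide numerator and denominator by n^3, the highest power:
numerator / n^3 = 3 + 3/n^2 - 7/n^3
denominator / n^3 = 2 + 4/n^2 + n^(-3)
As n -> infinity, all terms of the form c/n^k (k >= 1) tend to 0.
So numerator / n^3 -> 3 and denominator / n^3 -> 2.
Therefore lim a_n = 3/2.

3/2


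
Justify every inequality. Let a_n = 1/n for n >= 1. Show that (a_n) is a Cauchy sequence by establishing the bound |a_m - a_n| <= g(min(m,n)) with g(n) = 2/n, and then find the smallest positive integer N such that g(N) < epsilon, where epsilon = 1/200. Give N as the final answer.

For any m, n >= 1, by the triangle inequality:
|a_m - a_n| = |1/m - 1/n| <= 1/m + 1/n <= 2/min(m,n).
So g(n) = 2/n bounds the Cauchy difference. Since g(n) -> 0, (a_n) is Cauchy.
Now solve g(N) < 1/200: 2/N < 1/200 <=> N > 2 / (1/200) = 400.
The smallest integer strictly greater than 400 is N = 401.
Check: g(401) = 2/401 = 2/401 < 1/200; g(400) = 1/200 >= 1/200. So N = 401.

401


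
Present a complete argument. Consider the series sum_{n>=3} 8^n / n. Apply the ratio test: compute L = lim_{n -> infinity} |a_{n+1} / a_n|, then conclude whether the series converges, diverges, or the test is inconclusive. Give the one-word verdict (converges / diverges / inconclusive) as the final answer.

Let a_n denote the general term. Form the ratio a_{n+1}/a_n and simplify:
a_{n+1}/a_n = 8*n/(n + 1)
Take the limit as n -> infinity: L = 8.
Since L = 8 > 1 (or L = infinity), the ratio test implies the series diverges.

diverges


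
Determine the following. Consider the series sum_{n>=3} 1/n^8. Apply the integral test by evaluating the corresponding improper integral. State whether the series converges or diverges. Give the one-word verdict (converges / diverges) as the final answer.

Let f(x) = x^(-8). Then f is positive, continuous, and decreasing on [3, infinity), so the integral test applies.
Compute the improper integral int_{3}^infinity f(x) dx:
  antiderivative F(x) = -1/(7*x^7).
  As x -> infinity, F(x) -> 0 (since p = 8 > 1).
  So int = F(infinity) - F(3) = 0 - (-1/15309) = 1/15309.
  Finite, so by the integral test, the series converges.

converges


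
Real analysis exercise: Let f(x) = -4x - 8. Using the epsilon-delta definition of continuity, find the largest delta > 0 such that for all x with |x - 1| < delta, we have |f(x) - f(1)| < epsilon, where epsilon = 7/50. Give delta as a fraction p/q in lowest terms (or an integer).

We compute f(1) = -4*(1) - 8 = -12.
|f(x) - f(1)| = |-4x - 8 - (-12)| = |-4(x - 1)| = 4|x - 1|.
We need 4|x - 1| < 7/50, i.e. |x - 1| < 7/50 / 4 = 7/200.
So any delta <= 7/200 works. Conversely, if delta > 7/200, then x = 1 + 7/200 satisfies |x - 1| = 7/200 < delta but |f(x) - f(1)| = 4 * 7/200 = 7/50, which is not < 7/50; so no larger delta works.
Hence the largest such delta is 7/200.

7/200


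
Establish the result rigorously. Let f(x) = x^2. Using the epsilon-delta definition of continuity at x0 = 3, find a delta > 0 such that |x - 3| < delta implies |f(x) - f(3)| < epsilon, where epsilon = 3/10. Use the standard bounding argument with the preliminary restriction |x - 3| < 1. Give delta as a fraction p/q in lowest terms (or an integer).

Factor: |x^2 - (3)^2| = |x - 3| * |x + 3|.
Impose |x - 3| < 1 first. Then |x + 3| = |(x - 3) + 2*(3)| <= |x - 3| + 2*|3| < 1 + 6 = 7.
So |x^2 - (3)^2| < delta * 7.
We need delta * 7 <= 3/10, i.e. delta <= 3/10/7 = 3/70.
Since 3/70 < 1, this is tighter than 1; take delta = 3/70.
So delta = 3/70 works.

3/70


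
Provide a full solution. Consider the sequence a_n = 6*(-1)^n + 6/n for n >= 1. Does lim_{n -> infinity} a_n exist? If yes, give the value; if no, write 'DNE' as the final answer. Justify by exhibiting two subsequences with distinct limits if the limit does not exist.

Examine the behaviour of a_n along subsequences.
a_{2k} = 6 + 6/(2k) -> 6. a_{2k+1} = -6 + 6/(2k+1) -> -6.
Since these two subsequential limits are 6 and -6, distinct, the full sequence cannot converge (a convergent sequence has all subsequences tending to the same limit). So lim a_n does not exist.

DNE


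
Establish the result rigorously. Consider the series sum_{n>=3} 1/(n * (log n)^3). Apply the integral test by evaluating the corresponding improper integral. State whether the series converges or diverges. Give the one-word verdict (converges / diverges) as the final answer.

Let f(x) = 1/(x*log(x)^3). Then f is positive, continuous, and decreasing on [3, infinity), so the integral test applies.
Compute the improper integral int_{3}^infinity f(x) dx:
  antiderivative F(x) = -1/(2*log(x)^2).
  F(x) -> 0 as x -> infinity.  int = 0 - F(3) = 1/(2*log(3)^2) < infinity. By the integral test, the series converges.

converges


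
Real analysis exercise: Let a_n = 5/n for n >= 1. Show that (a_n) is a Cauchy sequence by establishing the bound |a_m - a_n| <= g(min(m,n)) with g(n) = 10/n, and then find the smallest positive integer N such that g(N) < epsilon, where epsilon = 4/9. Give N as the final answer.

For any m, n >= 1, by the triangle inequality:
|a_m - a_n| = |5/m - 5/n| <= 5*1/m + 5*1/n <= 10/min(m,n).
So g(n) = 10/n bounds the Cauchy difference. Since g(n) -> 0, (a_n) is Cauchy.
Now solve g(N) < 4/9: 10/N < 4/9 <=> N > 10 / (4/9) = 45/2.
The smallest integer strictly greater than 45/2 is N = 23.
Check: g(23) = 10/23 = 10/23 < 4/9; g(22) = 5/11 >= 4/9. So N = 23.

23


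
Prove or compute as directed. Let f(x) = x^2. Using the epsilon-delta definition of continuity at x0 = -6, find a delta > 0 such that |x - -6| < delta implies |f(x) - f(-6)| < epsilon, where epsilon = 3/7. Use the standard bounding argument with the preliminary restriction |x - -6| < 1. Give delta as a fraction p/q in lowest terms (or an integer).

Factor: |x^2 - (-6)^2| = |x - -6| * |x + -6|.
Impose |x - -6| < 1 first. Then |x + -6| = |(x - -6) + 2*(-6)| <= |x - -6| + 2*|-6| < 1 + 12 = 13.
So |x^2 - (-6)^2| < delta * 13.
We need delta * 13 <= 3/7, i.e. delta <= 3/7/13 = 3/91.
Since 3/91 < 1, this is tighter than 1; take delta = 3/91.
So delta = 3/91 works.

3/91


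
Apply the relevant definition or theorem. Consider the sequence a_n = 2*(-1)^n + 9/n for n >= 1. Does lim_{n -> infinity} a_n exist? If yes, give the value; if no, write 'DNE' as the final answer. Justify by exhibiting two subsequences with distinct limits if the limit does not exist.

Examine the behaviour of a_n along subsequences.
a_{2k} = 2 + 9/(2k) -> 2. a_{2k+1} = -2 + 9/(2k+1) -> -2.
Since these two subsequential limits are 2 and -2, distinct, the full sequence cannot converge (a convergent sequence has all subsequences tending to the same limit). So lim a_n does not exist.

DNE


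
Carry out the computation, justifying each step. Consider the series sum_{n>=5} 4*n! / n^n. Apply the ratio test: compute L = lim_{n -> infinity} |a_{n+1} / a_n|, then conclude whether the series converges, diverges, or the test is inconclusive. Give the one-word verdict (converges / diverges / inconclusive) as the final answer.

Let a_n denote the general term. Form the ratio a_{n+1}/a_n and simplify:
a_{n+1}/a_n = (n/(n + 1))^n
Take the limit as n -> infinity: L = exp(-1).
Since L = exp(-1) < 1, the ratio test implies the series converges.

converges


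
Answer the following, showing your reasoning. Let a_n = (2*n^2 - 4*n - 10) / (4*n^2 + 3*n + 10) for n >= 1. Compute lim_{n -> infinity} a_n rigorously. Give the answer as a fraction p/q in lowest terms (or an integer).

Divide numerator and denominator by n^2, the highest power:
numerator / n^2 = 2 - 4/n - 10/n^2
denominator / n^2 = 4 + 3/n + 10/n^2
As n -> infinity, all terms of the form c/n^k (k >= 1) tend to 0.
So numerator / n^2 -> 2 and denominator / n^2 -> 4.
Therefore lim a_n = 1/2.

1/2


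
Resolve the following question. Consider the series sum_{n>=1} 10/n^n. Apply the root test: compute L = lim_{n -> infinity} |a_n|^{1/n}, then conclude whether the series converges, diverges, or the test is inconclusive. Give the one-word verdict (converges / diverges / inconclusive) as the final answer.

Let a_n denote the general term. Form |a_n|^(1/n) and simplify:
|a_n|^(1/n) = 10^(1/n)/n
Take the limit as n -> infinity: L = 0.
Since L = 0 < 1, the root test implies convergence.

converges
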